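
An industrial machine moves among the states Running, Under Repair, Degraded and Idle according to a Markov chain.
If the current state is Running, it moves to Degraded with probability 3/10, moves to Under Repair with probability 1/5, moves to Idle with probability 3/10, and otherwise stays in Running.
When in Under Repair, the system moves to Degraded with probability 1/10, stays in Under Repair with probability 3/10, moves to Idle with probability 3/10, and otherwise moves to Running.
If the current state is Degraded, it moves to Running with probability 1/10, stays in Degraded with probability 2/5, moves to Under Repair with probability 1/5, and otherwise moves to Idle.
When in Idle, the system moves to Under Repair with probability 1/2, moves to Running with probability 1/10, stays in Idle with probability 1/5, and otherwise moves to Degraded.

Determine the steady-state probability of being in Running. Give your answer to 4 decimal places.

0.1807

Let the stationary distribution be π with π = πP and π_1 + π_2 + π_3 + π_4 = 1.
π_1 = 0.2·π_1 + 0.3·π_2 + 0.1·π_3 + 0.1·π_4
π_2 = 0.2·π_1 + 0.3·π_2 + 0.2·π_3 + 0.5·π_4
π_3 = 0.3·π_1 + 0.1·π_2 + 0.4·π_3 + 0.2·π_4
Solving with the normalization constraint gives π = (0.1807, 0.3131, 0.2334, 0.2727).
So the stationary probability of Running is 0.1807.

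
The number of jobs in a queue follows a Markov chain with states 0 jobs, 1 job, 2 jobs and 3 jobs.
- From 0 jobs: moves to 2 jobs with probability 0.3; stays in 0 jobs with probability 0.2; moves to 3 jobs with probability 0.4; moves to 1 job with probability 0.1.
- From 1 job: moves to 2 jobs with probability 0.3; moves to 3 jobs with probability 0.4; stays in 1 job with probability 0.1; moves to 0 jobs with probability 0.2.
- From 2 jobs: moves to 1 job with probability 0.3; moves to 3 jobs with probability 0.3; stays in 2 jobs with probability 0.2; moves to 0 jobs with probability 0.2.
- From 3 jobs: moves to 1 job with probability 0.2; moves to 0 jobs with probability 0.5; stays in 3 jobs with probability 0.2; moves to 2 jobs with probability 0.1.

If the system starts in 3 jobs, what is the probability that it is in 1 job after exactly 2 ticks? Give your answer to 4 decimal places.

0.1400

Propagate the distribution vector 2 ticks from 3 jobs.
After 0 ticks: (0.0000, 0.0000, 0.0000, 1.0000)
After 1 tick: (0.5000, 0.2000, 0.1000, 0.2000)
After 2 ticks: (0.2600, 0.1400, 0.2500, 0.3500)
P(in 1 job after 2 ticks) = 0.1400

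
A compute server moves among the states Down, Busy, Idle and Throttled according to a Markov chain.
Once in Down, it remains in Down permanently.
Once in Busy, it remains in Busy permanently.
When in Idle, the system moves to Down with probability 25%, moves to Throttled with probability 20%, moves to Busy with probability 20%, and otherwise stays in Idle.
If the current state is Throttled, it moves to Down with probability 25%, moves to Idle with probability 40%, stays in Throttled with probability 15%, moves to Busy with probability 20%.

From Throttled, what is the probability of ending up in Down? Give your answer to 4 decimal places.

Let h(s) be the probability of absorption at Down starting from transient state s. Then h(Down) = 1 and h(Busy) = 0. By first-step analysis:
h(Idle) = 0.25·1 + 0.2·0 + 0.35·h(Idle) + 0.2·h(Throttled)
h(Throttled) = 0.25·1 + 0.2·0 + 0.4·h(Idle) + 0.15·h(Throttled)
Solving: h(Idle) = 0.5556, h(Throttled) = 0.5556.
Starting from Throttled, the probability is 0.5556.

0.5556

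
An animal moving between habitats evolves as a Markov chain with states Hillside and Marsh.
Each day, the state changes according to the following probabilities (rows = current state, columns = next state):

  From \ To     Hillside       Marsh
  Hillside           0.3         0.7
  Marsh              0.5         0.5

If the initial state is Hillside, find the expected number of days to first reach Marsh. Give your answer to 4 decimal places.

Let t(s) be the expected number of days to first reach Marsh from state s, with t(Marsh) = 0. Conditioning on the first day:
t(Hillside) = 1 + 0.3·t(Hillside)
Solving: t(Hillside) = 1.4286.
Expected days from Hillside to Marsh: 1.4286.

1.4286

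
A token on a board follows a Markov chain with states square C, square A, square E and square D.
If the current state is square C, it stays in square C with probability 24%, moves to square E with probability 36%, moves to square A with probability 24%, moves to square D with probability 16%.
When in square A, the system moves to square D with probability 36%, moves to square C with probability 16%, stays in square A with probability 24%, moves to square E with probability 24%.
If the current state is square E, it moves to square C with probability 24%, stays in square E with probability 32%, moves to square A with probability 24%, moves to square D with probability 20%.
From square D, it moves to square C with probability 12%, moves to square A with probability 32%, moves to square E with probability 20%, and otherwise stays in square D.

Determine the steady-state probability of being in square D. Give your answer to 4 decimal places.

Let the stationary distribution be π with π = πP and π_1 + π_2 + π_3 + π_4 = 1.
π_1 = 0.24·π_1 + 0.16·π_2 + 0.24·π_3 + 0.12·π_4
π_2 = 0.24·π_1 + 0.24·π_2 + 0.24·π_3 + 0.32·π_4
π_3 = 0.36·π_1 + 0.24·π_2 + 0.32·π_3 + 0.2·π_4
Solving with the normalization constraint gives π = (0.1855, 0.2623, 0.2729, 0.2792).
So the stationary probability of square D is 0.2792.

0.2792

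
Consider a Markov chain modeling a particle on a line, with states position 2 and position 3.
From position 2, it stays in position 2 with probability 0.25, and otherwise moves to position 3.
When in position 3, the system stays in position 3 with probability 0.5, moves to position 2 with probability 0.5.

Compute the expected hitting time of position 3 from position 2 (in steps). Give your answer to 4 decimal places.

1.3333

Let t(s) be the expected number of steps to first reach position 3 from state s, with t(position 3) = 0. Conditioning on the first step:
t(position 2) = 1 + 0.25·t(position 2)
Solving: t(position 2) = 1.3333.
Expected steps from position 2 to position 3: 1.3333.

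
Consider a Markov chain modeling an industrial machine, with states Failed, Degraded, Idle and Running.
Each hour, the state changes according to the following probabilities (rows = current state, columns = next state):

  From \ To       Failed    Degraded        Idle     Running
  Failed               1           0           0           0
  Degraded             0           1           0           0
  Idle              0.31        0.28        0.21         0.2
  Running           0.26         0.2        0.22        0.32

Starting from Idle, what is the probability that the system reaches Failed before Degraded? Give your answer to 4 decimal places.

Let h(s) be the probability of absorption at Failed starting from transient state s. Then h(Failed) = 1 and h(Degraded) = 0. By first-step analysis:
h(Idle) = 0.31·1 + 0.28·0 + 0.21·h(Idle) + 0.2·h(Running)
h(Running) = 0.26·1 + 0.2·0 + 0.22·h(Idle) + 0.32·h(Running)
Solving: h(Idle) = 0.5328, h(Running) = 0.5547.
Starting from Idle, the probability is 0.5328.

0.5328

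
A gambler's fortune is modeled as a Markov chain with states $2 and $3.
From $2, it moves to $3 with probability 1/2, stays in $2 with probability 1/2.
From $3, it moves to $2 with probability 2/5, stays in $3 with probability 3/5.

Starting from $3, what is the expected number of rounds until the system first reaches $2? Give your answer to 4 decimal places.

Let t(s) be the expected number of rounds to first reach $2 from state s, with t($2) = 0. Conditioning on the first round:
t($3) = 1 + 0.6·t($3)
Solving: t($3) = 2.5000.
Expected rounds from $3 to $2: 2.5000.

2.5000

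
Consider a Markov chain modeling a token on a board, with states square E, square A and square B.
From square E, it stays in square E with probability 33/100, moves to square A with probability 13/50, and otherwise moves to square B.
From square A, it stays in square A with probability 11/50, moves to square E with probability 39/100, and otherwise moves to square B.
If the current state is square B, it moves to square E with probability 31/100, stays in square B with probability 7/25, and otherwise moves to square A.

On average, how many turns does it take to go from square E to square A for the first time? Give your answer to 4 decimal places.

3.1804

Let t(s) be the expected number of turns to first reach square A from state s, with t(square A) = 0. Conditioning on the first turn:
t(square E) = 1 + 0.33·t(square E) + 0.41·t(square B)
t(square B) = 1 + 0.31·t(square E) + 0.28·t(square B)
Solving: t(square E) = 3.1804, t(square B) = 2.7582.
Expected turns from square E to square A: 3.1804.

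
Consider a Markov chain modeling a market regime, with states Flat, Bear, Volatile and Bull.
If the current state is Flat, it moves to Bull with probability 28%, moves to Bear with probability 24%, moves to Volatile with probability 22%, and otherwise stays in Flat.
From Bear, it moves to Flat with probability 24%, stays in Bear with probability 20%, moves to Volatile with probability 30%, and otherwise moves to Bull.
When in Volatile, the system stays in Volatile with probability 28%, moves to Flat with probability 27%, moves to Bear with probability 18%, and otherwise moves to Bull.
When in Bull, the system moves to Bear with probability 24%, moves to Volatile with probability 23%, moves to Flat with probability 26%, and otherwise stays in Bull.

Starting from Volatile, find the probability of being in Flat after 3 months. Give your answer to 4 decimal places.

Propagate the distribution vector 3 months from Volatile.
After 0 months: (0.0000, 0.0000, 1.0000, 0.0000)
After 1 month: (0.2700, 0.1800, 0.2800, 0.2700)
After 2 months: (0.2592, 0.2160, 0.2539, 0.2709)
After 3 months: (0.2582, 0.2161, 0.2552, 0.2704)
P(in Flat after 3 months) = 0.2582

0.2582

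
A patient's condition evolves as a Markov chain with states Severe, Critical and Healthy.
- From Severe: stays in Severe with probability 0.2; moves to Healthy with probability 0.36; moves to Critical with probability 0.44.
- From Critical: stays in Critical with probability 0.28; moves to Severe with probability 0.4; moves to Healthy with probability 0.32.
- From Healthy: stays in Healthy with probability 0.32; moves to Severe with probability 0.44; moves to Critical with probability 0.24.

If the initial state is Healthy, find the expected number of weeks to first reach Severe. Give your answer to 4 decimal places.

2.3256

Let t(s) be the expected number of weeks to first reach Severe from state s, with t(Severe) = 0. Conditioning on the first week:
t(Critical) = 1 + 0.28·t(Critical) + 0.32·t(Healthy)
t(Healthy) = 1 + 0.24·t(Critical) + 0.32·t(Healthy)
Solving: t(Critical) = 2.4225, t(Healthy) = 2.3256.
Expected weeks from Healthy to Severe: 2.3256.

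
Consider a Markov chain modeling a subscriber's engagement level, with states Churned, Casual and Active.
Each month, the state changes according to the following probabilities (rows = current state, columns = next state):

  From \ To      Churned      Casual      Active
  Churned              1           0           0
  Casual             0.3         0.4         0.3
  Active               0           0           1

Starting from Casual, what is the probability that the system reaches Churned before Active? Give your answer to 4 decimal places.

Let h(s) be the probability of absorption at Churned starting from transient state s. Then h(Churned) = 1 and h(Active) = 0. By first-step analysis:
h(Casual) = 0.3·1 + 0.4·h(Casual) + 0.3·0
Solving: h(Casual) = 0.5000.
Starting from Casual, the probability is 0.5000.

0.5000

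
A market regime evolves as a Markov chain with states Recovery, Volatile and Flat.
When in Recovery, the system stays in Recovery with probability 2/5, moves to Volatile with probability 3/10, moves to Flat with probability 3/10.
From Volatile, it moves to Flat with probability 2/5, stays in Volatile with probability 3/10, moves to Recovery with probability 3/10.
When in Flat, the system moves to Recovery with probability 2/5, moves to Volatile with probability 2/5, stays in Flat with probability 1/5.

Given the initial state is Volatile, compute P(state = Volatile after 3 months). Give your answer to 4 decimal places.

Propagate the distribution vector 3 months from Volatile.
After 0 months: (0.0000, 1.0000, 0.0000)
After 1 month: (0.3000, 0.3000, 0.4000)
After 2 months: (0.3700, 0.3400, 0.2900)
After 3 months: (0.3660, 0.3290, 0.3050)
P(in Volatile after 3 months) = 0.3290

0.3290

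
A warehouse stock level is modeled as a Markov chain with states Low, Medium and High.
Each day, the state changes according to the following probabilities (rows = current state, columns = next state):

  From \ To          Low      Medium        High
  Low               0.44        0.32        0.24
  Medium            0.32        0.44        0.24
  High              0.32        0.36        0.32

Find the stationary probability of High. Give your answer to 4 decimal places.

0.2609

Let the stationary distribution be π with π = πP and π_1 + π_2 + π_3 = 1.
π_1 = 0.44·π_1 + 0.32·π_2 + 0.32·π_3
π_2 = 0.32·π_1 + 0.44·π_2 + 0.36·π_3
Solving with the normalization constraint gives π = (0.3636, 0.3755, 0.2609).
So the stationary probability of High is 0.2609.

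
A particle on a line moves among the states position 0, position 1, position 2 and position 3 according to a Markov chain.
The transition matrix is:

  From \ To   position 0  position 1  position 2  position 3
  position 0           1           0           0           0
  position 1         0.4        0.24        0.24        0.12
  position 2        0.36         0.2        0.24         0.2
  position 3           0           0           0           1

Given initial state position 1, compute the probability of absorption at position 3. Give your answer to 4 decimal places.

Let h(s) be the probability of absorption at position 3 starting from transient state s. Then h(position 3) = 1 and h(position 0) = 0. By first-step analysis:
h(position 1) = 0.4·0 + 0.24·h(position 1) + 0.24·h(position 2) + 0.12·1
h(position 2) = 0.36·0 + 0.2·h(position 1) + 0.24·h(position 2) + 0.2·1
Solving: h(position 1) = 0.2628, h(position 2) = 0.3323.
Starting from position 1, the probability is 0.2628.

0.2628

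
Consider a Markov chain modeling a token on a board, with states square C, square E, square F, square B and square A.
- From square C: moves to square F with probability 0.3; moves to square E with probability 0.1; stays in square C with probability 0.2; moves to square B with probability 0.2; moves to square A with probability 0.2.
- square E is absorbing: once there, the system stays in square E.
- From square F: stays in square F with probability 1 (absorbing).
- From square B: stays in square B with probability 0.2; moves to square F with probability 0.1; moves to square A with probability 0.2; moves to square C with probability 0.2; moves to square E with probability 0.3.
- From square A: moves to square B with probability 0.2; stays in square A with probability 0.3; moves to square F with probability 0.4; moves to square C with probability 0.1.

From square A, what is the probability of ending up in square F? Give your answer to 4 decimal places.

0.8167

Let h(s) be the probability of absorption at square F starting from transient state s. Then h(square F) = 1 and h(square E) = 0. By first-step analysis:
h(square C) = 0.2·h(square C) + 0.1·0 + 0.3·1 + 0.2·h(square B) + 0.2·h(square A)
h(square B) = 0.2·h(square C) + 0.3·0 + 0.1·1 + 0.2·h(square B) + 0.2·h(square A)
h(square A) = 0.1·h(square C) + 0.4·1 + 0.2·h(square B) + 0.3·h(square A)
Solving: h(square C) = 0.7056, h(square B) = 0.5056, h(square A) = 0.8167.
Starting from square A, the probability is 0.8167.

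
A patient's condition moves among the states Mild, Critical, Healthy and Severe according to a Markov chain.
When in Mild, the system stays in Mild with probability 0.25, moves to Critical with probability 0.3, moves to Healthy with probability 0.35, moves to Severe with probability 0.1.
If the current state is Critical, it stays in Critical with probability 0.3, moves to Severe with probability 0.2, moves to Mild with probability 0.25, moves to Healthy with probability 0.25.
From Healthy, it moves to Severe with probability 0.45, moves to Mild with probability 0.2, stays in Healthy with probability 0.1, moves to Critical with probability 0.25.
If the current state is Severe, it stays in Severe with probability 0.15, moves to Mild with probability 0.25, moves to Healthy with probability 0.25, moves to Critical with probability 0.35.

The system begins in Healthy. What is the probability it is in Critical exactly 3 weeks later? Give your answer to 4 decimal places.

Propagate the distribution vector 3 weeks from Healthy.
After 0 weeks: (0.0000, 0.0000, 1.0000, 0.0000)
After 1 week: (0.2000, 0.2500, 0.1000, 0.4500)
After 2 weeks: (0.2450, 0.3175, 0.2550, 0.1825)
After 3 weeks: (0.2373, 0.2964, 0.2363, 0.2301)
P(in Critical after 3 weeks) = 0.2964

0.2964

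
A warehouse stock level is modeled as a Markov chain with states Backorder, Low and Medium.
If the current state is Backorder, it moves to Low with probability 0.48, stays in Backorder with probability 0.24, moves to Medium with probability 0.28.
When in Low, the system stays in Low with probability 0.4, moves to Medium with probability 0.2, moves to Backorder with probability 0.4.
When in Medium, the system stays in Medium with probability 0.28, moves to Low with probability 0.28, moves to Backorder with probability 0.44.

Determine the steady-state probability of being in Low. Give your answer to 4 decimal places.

0.3985

Let the stationary distribution be π with π = πP and π_1 + π_2 + π_3 = 1.
π_1 = 0.24·π_1 + 0.4·π_2 + 0.44·π_3
π_2 = 0.48·π_1 + 0.4·π_2 + 0.28·π_3
Solving with the normalization constraint gives π = (0.3534, 0.3985, 0.2481).
So the stationary probability of Low is 0.3985.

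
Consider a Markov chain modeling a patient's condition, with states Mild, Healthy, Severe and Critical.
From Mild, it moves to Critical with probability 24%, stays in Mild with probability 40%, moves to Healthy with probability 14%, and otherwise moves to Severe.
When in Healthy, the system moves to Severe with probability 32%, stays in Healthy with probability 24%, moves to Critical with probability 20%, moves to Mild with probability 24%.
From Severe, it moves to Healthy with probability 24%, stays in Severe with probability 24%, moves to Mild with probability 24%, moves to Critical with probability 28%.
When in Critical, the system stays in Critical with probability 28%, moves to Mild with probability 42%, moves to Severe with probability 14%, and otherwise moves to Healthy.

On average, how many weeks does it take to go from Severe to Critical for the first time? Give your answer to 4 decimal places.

Let t(s) be the expected number of weeks to first reach Critical from state s, with t(Critical) = 0. Conditioning on the first week:
t(Mild) = 1 + 0.4·t(Mild) + 0.14·t(Healthy) + 0.22·t(Severe)
t(Healthy) = 1 + 0.24·t(Mild) + 0.24·t(Healthy) + 0.32·t(Severe)
t(Severe) = 1 + 0.24·t(Mild) + 0.24·t(Healthy) + 0.24·t(Severe)
Solving: t(Mild) = 4.1250, t(Healthy) = 4.2916, t(Severe) = 3.9737.
Expected weeks from Severe to Critical: 3.9737.

3.9737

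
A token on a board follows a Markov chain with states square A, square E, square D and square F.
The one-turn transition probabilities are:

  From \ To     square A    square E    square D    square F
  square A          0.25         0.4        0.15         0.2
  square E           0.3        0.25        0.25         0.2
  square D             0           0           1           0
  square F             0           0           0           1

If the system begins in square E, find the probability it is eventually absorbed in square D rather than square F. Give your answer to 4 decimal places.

0.5254

Let h(s) be the probability of absorption at square D starting from transient state s. Then h(square D) = 1 and h(square F) = 0. By first-step analysis:
h(square A) = 0.25·h(square A) + 0.4·h(square E) + 0.15·1 + 0.2·0
h(square E) = 0.3·h(square A) + 0.25·h(square E) + 0.25·1 + 0.2·0
Solving: h(square A) = 0.4802, h(square E) = 0.5254.
Starting from square E, the probability is 0.5254.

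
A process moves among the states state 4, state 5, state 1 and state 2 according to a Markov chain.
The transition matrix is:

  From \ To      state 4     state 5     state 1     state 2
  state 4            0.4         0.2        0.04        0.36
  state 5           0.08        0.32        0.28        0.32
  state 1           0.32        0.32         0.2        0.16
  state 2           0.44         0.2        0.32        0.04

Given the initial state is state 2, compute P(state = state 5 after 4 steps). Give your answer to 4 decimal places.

Propagate the distribution vector 4 steps from state 2.
After 0 steps: (0.0000, 0.0000, 0.0000, 1.0000)
After 1 step: (0.4400, 0.2000, 0.3200, 0.0400)
After 2 steps: (0.3120, 0.2624, 0.1504, 0.2752)
After 3 steps: (0.3150, 0.2495, 0.2041, 0.2314)
After 4 steps: (0.3131, 0.2544, 0.1973, 0.2352)
P(in state 5 after 4 steps) = 0.2544

0.2544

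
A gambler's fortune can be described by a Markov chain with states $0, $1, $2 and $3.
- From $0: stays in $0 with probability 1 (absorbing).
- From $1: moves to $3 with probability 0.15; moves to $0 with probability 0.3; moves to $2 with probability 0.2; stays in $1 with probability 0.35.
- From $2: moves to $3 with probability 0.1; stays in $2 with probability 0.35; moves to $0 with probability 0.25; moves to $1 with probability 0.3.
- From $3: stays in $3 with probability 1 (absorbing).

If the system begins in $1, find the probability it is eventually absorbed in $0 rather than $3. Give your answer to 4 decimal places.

0.6759

Let h(s) be the probability of absorption at $0 starting from transient state s. Then h($0) = 1 and h($3) = 0. By first-step analysis:
h($1) = 0.3·1 + 0.35·h($1) + 0.2·h($2) + 0.15·0
h($2) = 0.25·1 + 0.3·h($1) + 0.35·h($2) + 0.1·0
Solving: h($1) = 0.6759, h($2) = 0.6966.
Starting from $1, the probability is 0.6759.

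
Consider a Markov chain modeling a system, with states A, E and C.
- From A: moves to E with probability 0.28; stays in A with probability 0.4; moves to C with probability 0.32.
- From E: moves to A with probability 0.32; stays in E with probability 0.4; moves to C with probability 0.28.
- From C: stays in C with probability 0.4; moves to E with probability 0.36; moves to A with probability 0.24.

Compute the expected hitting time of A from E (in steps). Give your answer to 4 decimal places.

Let t(s) be the expected number of steps to first reach A from state s, with t(A) = 0. Conditioning on the first step:
t(E) = 1 + 0.4·t(E) + 0.28·t(C)
t(C) = 1 + 0.36·t(E) + 0.4·t(C)
Solving: t(E) = 3.3951, t(C) = 3.7037.
Expected steps from E to A: 3.3951.

3.3951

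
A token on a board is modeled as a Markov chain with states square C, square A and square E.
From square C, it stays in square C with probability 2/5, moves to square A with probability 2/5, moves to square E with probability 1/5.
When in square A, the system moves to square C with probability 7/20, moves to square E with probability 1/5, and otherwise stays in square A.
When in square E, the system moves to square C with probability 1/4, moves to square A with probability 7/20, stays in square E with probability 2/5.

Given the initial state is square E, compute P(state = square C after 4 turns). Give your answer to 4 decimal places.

Propagate the distribution vector 4 turns from square E.
After 0 turns: (0.0000, 0.0000, 1.0000)
After 1 turn: (0.2500, 0.3500, 0.4000)
After 2 turns: (0.3225, 0.3975, 0.2800)
After 3 turns: (0.3381, 0.4059, 0.2560)
After 4 turns: (0.3413, 0.4075, 0.2512)
P(in square C after 4 turns) = 0.3413

0.3413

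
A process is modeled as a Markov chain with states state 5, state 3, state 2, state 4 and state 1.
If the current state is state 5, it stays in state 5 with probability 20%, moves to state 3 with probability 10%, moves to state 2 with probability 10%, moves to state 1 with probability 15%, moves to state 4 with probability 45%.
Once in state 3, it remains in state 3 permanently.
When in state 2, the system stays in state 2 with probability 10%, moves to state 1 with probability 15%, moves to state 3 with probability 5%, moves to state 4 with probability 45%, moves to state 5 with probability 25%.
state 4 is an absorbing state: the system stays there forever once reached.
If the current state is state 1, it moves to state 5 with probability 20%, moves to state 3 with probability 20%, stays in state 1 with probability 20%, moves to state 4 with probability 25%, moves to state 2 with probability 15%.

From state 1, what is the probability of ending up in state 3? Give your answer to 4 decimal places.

Let h(s) be the probability of absorption at state 3 starting from transient state s. Then h(state 3) = 1 and h(state 4) = 0. By first-step analysis:
h(state 5) = 0.2·h(state 5) + 0.1·1 + 0.1·h(state 2) + 0.45·0 + 0.15·h(state 1)
h(state 2) = 0.25·h(state 5) + 0.05·1 + 0.1·h(state 2) + 0.45·0 + 0.15·h(state 1)
h(state 1) = 0.2·h(state 5) + 0.2·1 + 0.15·h(state 2) + 0.25·0 + 0.2·h(state 1)
Solving: h(state 5) = 0.2088, h(state 2) = 0.1692, h(state 1) = 0.3339.
Starting from state 1, the probability is 0.3339.

0.3339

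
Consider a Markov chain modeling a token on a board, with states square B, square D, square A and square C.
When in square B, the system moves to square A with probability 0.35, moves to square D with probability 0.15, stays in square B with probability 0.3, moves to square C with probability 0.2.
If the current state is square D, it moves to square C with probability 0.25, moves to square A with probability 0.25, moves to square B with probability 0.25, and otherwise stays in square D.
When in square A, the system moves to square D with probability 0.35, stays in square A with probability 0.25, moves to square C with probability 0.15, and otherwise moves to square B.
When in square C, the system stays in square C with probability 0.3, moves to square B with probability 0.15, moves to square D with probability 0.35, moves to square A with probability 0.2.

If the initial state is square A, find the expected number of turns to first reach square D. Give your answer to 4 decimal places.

Let t(s) be the expected number of turns to first reach square D from state s, with t(square D) = 0. Conditioning on the first turn:
t(square B) = 1 + 0.3·t(square B) + 0.35·t(square A) + 0.2·t(square C)
t(square A) = 1 + 0.25·t(square B) + 0.25·t(square A) + 0.15·t(square C)
t(square C) = 1 + 0.15·t(square B) + 0.2·t(square A) + 0.3·t(square C)
Solving: t(square B) = 4.0123, t(square A) = 3.3180, t(square C) = 3.2363.
Expected turns from square A to square D: 3.3180.

3.3180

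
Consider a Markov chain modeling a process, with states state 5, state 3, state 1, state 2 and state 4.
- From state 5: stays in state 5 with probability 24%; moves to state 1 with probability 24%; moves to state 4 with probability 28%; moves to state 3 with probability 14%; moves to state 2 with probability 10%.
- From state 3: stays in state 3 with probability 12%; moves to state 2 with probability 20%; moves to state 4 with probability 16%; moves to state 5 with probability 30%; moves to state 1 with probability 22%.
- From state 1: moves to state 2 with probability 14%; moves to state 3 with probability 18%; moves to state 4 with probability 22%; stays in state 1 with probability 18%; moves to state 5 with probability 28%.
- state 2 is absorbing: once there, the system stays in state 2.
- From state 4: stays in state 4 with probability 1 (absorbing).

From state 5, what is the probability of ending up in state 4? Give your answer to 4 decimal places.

Let h(s) be the probability of absorption at state 4 starting from transient state s. Then h(state 4) = 1 and h(state 2) = 0. By first-step analysis:
h(state 5) = 0.24·h(state 5) + 0.14·h(state 3) + 0.24·h(state 1) + 0.1·0 + 0.28·1
h(state 3) = 0.3·h(state 5) + 0.12·h(state 3) + 0.22·h(state 1) + 0.2·0 + 0.16·1
h(state 1) = 0.28·h(state 5) + 0.18·h(state 3) + 0.18·h(state 1) + 0.14·0 + 0.22·1
Solving: h(state 5) = 0.6684, h(state 3) = 0.5648, h(state 1) = 0.6205.
Starting from state 5, the probability is 0.6684.

0.6684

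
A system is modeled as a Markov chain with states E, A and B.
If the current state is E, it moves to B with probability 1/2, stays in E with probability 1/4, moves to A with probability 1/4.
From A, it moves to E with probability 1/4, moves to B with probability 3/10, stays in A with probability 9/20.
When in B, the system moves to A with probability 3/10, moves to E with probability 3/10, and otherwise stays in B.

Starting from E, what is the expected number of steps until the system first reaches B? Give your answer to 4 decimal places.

2.2857

Let t(s) be the expected number of steps to first reach B from state s, with t(B) = 0. Conditioning on the first step:
t(E) = 1 + 0.25·t(E) + 0.25·t(A)
t(A) = 1 + 0.25·t(E) + 0.45·t(A)
Solving: t(E) = 2.2857, t(A) = 2.8571.
Expected steps from E to B: 2.2857.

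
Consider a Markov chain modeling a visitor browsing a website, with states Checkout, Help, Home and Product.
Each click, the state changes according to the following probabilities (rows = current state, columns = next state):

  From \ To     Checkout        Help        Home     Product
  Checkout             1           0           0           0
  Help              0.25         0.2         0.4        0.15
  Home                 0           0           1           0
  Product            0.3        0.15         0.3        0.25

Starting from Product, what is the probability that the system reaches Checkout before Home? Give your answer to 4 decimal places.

Let h(s) be the probability of absorption at Checkout starting from transient state s. Then h(Checkout) = 1 and h(Home) = 0. By first-step analysis:
h(Help) = 0.25·1 + 0.2·h(Help) + 0.4·0 + 0.15·h(Product)
h(Product) = 0.3·1 + 0.15·h(Help) + 0.3·0 + 0.25·h(Product)
Solving: h(Help) = 0.4026, h(Product) = 0.4805.
Starting from Product, the probability is 0.4805.

0.4805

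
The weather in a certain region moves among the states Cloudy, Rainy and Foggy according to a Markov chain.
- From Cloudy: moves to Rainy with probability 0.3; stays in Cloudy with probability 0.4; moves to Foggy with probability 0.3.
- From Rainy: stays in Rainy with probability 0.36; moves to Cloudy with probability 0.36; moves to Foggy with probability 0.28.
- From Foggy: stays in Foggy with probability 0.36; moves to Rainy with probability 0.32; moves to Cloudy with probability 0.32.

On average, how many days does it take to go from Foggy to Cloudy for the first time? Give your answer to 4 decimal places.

3.0000

Let t(s) be the expected number of days to first reach Cloudy from state s, with t(Cloudy) = 0. Conditioning on the first day:
t(Rainy) = 1 + 0.36·t(Rainy) + 0.28·t(Foggy)
t(Foggy) = 1 + 0.32·t(Rainy) + 0.36·t(Foggy)
Solving: t(Rainy) = 2.8750, t(Foggy) = 3.0000.
Expected days from Foggy to Cloudy: 3.0000.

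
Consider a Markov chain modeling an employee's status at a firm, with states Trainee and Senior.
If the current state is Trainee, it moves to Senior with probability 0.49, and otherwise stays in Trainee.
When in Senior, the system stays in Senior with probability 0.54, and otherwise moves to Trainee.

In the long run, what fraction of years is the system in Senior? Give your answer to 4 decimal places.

Let the stationary distribution be π with π = πP and π_1 + π_2 = 1.
π_1 = 0.51·π_1 + 0.46·π_2
Solving with the normalization constraint gives π = (0.4842, 0.5158).
So the stationary probability of Senior is 0.5158.

0.5158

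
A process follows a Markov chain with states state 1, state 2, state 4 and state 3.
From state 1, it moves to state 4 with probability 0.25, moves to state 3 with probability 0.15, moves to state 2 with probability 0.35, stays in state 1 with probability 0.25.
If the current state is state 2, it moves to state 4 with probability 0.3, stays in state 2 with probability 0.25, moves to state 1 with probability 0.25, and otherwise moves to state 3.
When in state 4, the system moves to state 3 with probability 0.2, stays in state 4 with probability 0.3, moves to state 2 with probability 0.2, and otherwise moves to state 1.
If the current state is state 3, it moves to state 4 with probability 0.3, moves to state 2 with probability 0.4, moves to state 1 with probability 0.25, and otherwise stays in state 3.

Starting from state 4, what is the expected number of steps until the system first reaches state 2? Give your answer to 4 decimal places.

3.6488

Let t(s) be the expected number of steps to first reach state 2 from state s, with t(state 2) = 0. Conditioning on the first step:
t(state 1) = 1 + 0.25·t(state 1) + 0.25·t(state 4) + 0.15·t(state 3)
t(state 4) = 1 + 0.3·t(state 1) + 0.3·t(state 4) + 0.2·t(state 3)
t(state 3) = 1 + 0.25·t(state 1) + 0.3·t(state 4) + 0.05·t(state 3)
Solving: t(state 1) = 3.1567, t(state 4) = 3.6488, t(state 3) = 3.0356.
Expected steps from state 4 to state 2: 3.6488.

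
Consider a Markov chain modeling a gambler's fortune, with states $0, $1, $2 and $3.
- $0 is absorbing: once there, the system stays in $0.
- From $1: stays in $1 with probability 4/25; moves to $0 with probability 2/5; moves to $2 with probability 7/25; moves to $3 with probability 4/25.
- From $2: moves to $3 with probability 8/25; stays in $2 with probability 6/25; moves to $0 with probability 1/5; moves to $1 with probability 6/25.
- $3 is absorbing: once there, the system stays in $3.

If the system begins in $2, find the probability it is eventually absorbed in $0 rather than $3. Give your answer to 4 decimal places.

0.4622

Let h(s) be the probability of absorption at $0 starting from transient state s. Then h($0) = 1 and h($3) = 0. By first-step analysis:
h($1) = 0.4·1 + 0.16·h($1) + 0.28·h($2) + 0.16·0
h($2) = 0.2·1 + 0.24·h($1) + 0.24·h($2) + 0.32·0
Solving: h($1) = 0.6303, h($2) = 0.4622.
Starting from $2, the probability is 0.4622.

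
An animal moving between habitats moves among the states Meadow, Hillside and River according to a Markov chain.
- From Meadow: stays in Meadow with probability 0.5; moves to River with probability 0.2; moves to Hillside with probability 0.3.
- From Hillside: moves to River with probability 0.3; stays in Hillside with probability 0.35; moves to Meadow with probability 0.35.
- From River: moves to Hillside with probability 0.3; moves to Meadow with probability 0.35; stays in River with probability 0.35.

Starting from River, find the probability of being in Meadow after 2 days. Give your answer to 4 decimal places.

Sum over the intermediate state after 1 day:
P = P(River→Meadow)·P(Meadow→Meadow) + P(River→Hillside)·P(Hillside→Meadow) + P(River→River)·P(River→Meadow)
  = 0.35×0.5 + 0.3×0.35 + 0.35×0.35
  = 0.1750 + 0.1050 + 0.1225 = 0.4025

0.4025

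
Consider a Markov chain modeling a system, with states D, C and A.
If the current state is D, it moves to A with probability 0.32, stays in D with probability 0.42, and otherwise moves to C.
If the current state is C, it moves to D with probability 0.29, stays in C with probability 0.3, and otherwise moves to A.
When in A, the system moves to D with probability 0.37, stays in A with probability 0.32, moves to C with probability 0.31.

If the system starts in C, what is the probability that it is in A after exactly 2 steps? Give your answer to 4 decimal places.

0.3470

Sum over the intermediate state after 1 step:
P = P(C→D)·P(D→A) + P(C→C)·P(C→A) + P(C→A)·P(A→A)
  = 0.29×0.32 + 0.3×0.41 + 0.41×0.32
  = 0.0928 + 0.1230 + 0.1312 = 0.3470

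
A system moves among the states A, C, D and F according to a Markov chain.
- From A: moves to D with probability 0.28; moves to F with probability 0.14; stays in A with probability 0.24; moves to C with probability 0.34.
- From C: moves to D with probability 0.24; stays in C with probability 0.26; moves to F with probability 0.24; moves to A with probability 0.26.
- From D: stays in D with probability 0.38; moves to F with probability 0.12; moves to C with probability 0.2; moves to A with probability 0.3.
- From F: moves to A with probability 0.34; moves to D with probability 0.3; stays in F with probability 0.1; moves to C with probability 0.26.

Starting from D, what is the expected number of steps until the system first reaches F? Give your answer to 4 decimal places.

6.4149

Let t(s) be the expected number of steps to first reach F from state s, with t(F) = 0. Conditioning on the first step:
t(A) = 1 + 0.24·t(A) + 0.34·t(C) + 0.28·t(D)
t(C) = 1 + 0.26·t(A) + 0.26·t(C) + 0.24·t(D)
t(D) = 1 + 0.3·t(A) + 0.2·t(C) + 0.38·t(D)
Solving: t(A) = 6.1869, t(C) = 5.6056, t(D) = 6.4149.
Expected steps from D to F: 6.4149.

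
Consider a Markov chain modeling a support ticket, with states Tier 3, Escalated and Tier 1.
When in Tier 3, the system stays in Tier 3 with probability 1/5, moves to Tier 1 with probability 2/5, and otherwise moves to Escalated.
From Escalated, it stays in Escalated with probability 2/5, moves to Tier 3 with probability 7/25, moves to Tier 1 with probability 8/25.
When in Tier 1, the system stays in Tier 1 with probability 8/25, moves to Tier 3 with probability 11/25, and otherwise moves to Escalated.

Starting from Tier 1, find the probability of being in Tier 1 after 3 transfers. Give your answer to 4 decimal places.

Propagate the distribution vector 3 transfers from Tier 1.
After 0 transfers: (0.0000, 0.0000, 1.0000)
After 1 transfer: (0.4400, 0.2400, 0.3200)
After 2 transfers: (0.2960, 0.3488, 0.3552)
After 3 transfers: (0.3132, 0.3432, 0.3437)
P(in Tier 1 after 3 transfers) = 0.3437

0.3437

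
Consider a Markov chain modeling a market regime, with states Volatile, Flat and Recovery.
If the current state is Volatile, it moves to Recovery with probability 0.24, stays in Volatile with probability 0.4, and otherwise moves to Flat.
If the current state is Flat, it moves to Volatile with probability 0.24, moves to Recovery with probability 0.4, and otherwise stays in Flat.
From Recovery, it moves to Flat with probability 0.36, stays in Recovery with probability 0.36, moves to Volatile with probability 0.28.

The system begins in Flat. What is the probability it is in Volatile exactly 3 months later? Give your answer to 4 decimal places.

0.3009

Propagate the distribution vector 3 months from Flat.
After 0 months: (0.0000, 1.0000, 0.0000)
After 1 month: (0.2400, 0.3600, 0.4000)
After 2 months: (0.2944, 0.3600, 0.3456)
After 3 months: (0.3009, 0.3600, 0.3391)
P(in Volatile after 3 months) = 0.3009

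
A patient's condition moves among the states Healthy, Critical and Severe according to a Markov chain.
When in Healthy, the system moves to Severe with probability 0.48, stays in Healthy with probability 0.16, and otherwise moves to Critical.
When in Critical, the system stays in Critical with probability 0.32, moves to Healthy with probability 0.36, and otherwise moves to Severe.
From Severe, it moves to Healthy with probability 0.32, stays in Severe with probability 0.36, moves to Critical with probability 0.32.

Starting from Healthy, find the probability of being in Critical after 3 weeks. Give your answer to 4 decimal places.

0.3324

Propagate the distribution vector 3 weeks from Healthy.
After 0 weeks: (1.0000, 0.0000, 0.0000)
After 1 week: (0.1600, 0.3600, 0.4800)
After 2 weeks: (0.3088, 0.3264, 0.3648)
After 3 weeks: (0.2836, 0.3324, 0.3840)
P(in Critical after 3 weeks) = 0.3324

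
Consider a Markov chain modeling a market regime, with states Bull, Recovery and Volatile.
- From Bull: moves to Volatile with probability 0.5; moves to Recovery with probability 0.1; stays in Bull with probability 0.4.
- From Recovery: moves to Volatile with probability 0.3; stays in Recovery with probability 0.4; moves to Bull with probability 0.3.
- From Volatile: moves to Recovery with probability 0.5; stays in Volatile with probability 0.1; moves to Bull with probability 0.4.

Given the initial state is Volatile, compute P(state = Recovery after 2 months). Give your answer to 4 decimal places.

0.2900

Sum over the intermediate state after 1 month:
P = P(Volatile→Bull)·P(Bull→Recovery) + P(Volatile→Recovery)·P(Recovery→Recovery) + P(Volatile→Volatile)·P(Volatile→Recovery)
  = 0.4×0.1 + 0.5×0.4 + 0.1×0.5
  = 0.0400 + 0.2000 + 0.0500 = 0.2900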